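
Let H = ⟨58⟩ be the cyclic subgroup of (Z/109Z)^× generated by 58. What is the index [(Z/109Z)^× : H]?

1

The order of 58 must divide φ(109) = 109 − 1 = 108 = 2^2 · 3^3.
Divisors of 108: 1, 2, 3, 4, 6, 9, 12, 18, 27, 36, 54, 108.
Compute 58^d (mod 109) for the divisors d until we hit 1:
58^1 ≡ 58 (mod 109)
58^2 ≡ 94 (mod 109)
58^3 ≡ 2 (mod 109)
58^4 ≡ 7 (mod 109)
58^6 ≡ 4 (mod 109)
58^9 ≡ 8 (mod 109)
58^12 ≡ 16 (mod 109)
58^18 ≡ 64 (mod 109)
58^27 ≡ 76 (mod 109)
58^36 ≡ 63 (mod 109)
58^54 ≡ 108 (mod 109)
58^108 ≡ 1 (mod 109) ✓
So ord_109(58) = 108, hence |⟨58⟩| = 108.
The index is φ(109) / ord(58) = 108 / 108 = 1.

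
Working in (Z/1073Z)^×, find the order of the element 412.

252

ord(412) | φ(1073) = φ(29·37) = (29−1)·(37−1) = 28·36 = 1008 = 2^4 · 3^2 · 7.
Divisors of 1008: 1, 2, 3, 4, 6, 7, 8, 9, 12, 14, 16, 18, 21, 24, 28, 36, 42, 48, 56, 63, 72, 84, 112, 126, 144, 168, 252, 336, 504, 1008.
Evaluate successive powers at the divisors of 1008:
412^1 ≡ 412 (mod 1073)
412^2 ≡ 210 (mod 1073)
412^3 ≡ 680 (mod 1073)
412^4 ≡ 107 (mod 1073)
412^6 ≡ 1010 (mod 1073)
412^7 ≡ 869 (mod 1073)
412^8 ≡ 719 (mod 1073)
412^9 ≡ 80 (mod 1073)
412^12 ≡ 750 (mod 1073)
412^14 ≡ 842 (mod 1073)
412^16 ≡ 848 (mod 1073)
412^18 ≡ 1035 (mod 1073)
412^21 ≡ 985 (mod 1073)
412^24 ≡ 248 (mod 1073)
412^28 ≡ 784 (mod 1073)
412^36 ≡ 371 (mod 1073)
412^42 ≡ 233 (mod 1073)
412^48 ≡ 343 (mod 1073)
412^56 ≡ 900 (mod 1073)
412^63 ≡ 956 (mod 1073)
412^72 ≡ 297 (mod 1073)
412^84 ≡ 639 (mod 1073)
412^112 ≡ 958 (mod 1073)
412^126 ≡ 813 (mod 1073)
412^144 ≡ 223 (mod 1073)
412^168 ≡ 581 (mod 1073)
412^252 ≡ 1 (mod 1073) ✓
Therefore the multiplicative order of 412 modulo 1073 is 252.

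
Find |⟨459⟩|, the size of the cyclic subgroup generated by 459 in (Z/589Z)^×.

18

ord(459) | φ(589) = φ(19·31) = (19−1)·(31−1) = 18·30 = 540 = 2^2 · 3^3 · 5.
Divisors of 540: 1, 2, 3, 4, 5, 6, 9, 10, 12, 15, 18, 20, 27, 30, 36, 45, 54, 60, 90, 108, 135, 180, 270, 540.
Check 459^d mod 589 for each divisor in increasing order:
459^1 ≡ 459 (mod 589)
459^2 ≡ 408 (mod 589)
459^3 ≡ 559 (mod 589)
459^4 ≡ 366 (mod 589)
459^5 ≡ 129 (mod 589)
459^6 ≡ 311 (mod 589)
459^9 ≡ 94 (mod 589)
459^10 ≡ 149 (mod 589)
459^12 ≡ 125 (mod 589)
459^15 ≡ 373 (mod 589)
459^18 ≡ 1 (mod 589) ✓
So ord_589(459) = 18.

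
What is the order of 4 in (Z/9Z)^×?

3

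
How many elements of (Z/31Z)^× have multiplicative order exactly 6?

2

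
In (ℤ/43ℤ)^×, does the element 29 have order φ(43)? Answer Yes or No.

Yes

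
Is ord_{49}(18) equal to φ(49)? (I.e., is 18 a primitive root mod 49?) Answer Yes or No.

No

φ(49) = φ(7^2) = 7·(7−1) = 42 = 2 · 3 · 7.
18 is a primitive root mod 49 iff 18^(φ(49)/q) ≢ 1 for every prime q | φ(49), i.e. q ∈ {2, 3, 7}.
18^21 ≡ 1 (mod 49)  [q = 2: ≡ 1 ✗]
18^14 ≡ 30 (mod 49)  [q = 3: ≢ 1 ✓]
18^6 ≡ 1 (mod 49)  [q = 7: ≡ 1 ✗]
18^21 ≡ 1 shows ord(18) | 21, strictly less than φ(49); not a primitive root.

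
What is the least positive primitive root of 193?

φ(193) = 193 − 1 = 192 = 2^6 · 3.
g is a primitive root iff g^(192/q) ≢ 1 (mod 193) for each prime q ∈ {2, 3}.
g = 2: 2^96 ≡ 1 — hits 1, so not a primitive root.
g = 3: 3^96 ≡ 1 — hits 1, so not a primitive root.
g = 4: 4^96 ≡ 1 — hits 1, so not a primitive root.
g = 5: 5^96 ≡ 192; 5^64 ≡ 84 — none is 1, so 5 is a primitive root.
The smallest primitive root modulo 193 is 5.

5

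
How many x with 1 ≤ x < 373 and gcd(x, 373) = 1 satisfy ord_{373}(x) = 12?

4

φ(373) = 373 − 1 = 372 = 2^2 · 3 · 31.
Since (Z/373Z)^× is cyclic of order 372, the number of elements of order d is φ(d) when d | 372 and 0 otherwise.
12 = 2^2 · 3 divides 372, and φ(12) = 4.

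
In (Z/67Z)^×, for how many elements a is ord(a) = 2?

φ(67) = 67 − 1 = 66 = 2 · 3 · 11.
In a cyclic group of order 66, there are φ(d) elements of order d for each divisor d of 66, and zero for non-divisors.
2 | 66, and φ(2) = 2 − 1 = 1.

1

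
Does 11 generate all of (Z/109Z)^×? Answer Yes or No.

Yes

φ(109) = 109 − 1 = 108 = 2^2 · 3^3.
An element g generates (Z/109Z)^× iff g^(108/q) ≢ 1 (mod 109) for each prime q ∈ {2, 3}.
11^54 ≡ 108 (mod 109)  [q = 2: ≢ 1 ✓]
11^36 ≡ 45 (mod 109)  [q = 3: ≢ 1 ✓]
Every test exponent gives a nontrivial residue, hence 11 generates the full group.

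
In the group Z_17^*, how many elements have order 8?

4

φ(17) = 17 − 1 = 16 = 2^4.
(Z/17Z)^× is cyclic (|G| = 16); a cyclic group of order m has exactly φ(d) elements of each order d | m, and none otherwise.
8 = 2^3 divides 16, and φ(8) = 4.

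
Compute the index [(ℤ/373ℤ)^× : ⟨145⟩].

3

Since 145 ∈ (Z/373Z)^×, its order divides φ(373) = 373 − 1 = 372 = 2^2 · 3 · 31.
Divisors of 372: 1, 2, 3, 4, 6, 12, 31, 62, 93, 124, 186, 372.
Compute 145^d (mod 373) for the divisors d until we hit 1:
145^1 ≡ 145
145^2 ≡ 137
145^3 ≡ 96
145^4 ≡ 119
145^6 ≡ 264
145^12 ≡ 318
145^31 ≡ 269
145^62 ≡ 372
145^93 ≡ 104
145^124 ≡ 1
Thus |⟨145⟩| = ord(145) = 124.
[(Z/373Z)^× : ⟨145⟩] = 372/124 = 3.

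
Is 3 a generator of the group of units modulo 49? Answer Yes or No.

Yes

φ(49) = φ(7^2) = 7·(7−1) = 42 = 2 · 3 · 7.
It suffices to check that the order of 3 is not a proper divisor of 42: compute 3^(42/q) for q ∈ {2, 3, 7}.
3^21 ≡ 48 (mod 49)  [q = 2: ≢ 1 ✓]
3^14 ≡ 30 (mod 49)  [q = 3: ≢ 1 ✓]
3^6 ≡ 43 (mod 49)  [q = 7: ≢ 1 ✓]
None equal 1, so ord_49(3) = 42: 3 is a primitive root.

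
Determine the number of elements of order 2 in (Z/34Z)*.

1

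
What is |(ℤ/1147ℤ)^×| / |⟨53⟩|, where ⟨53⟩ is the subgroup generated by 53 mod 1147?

12

By Lagrange's theorem, ord_1147(53) divides φ(1147) = φ(31·37) = (31−1)·(37−1) = 30·36 = 1080 = 2^3 · 3^3 · 5.
Divisors of 1080: 1, 2, 3, 4, 5, 6, 8, 9, 10, 12, 15, 18, 20, 24, 27, 30, 36, 40, 45, 54, 60, 72, 90, 108, 120, 135, 180, 216, 270, 360, 540, 1080.
Test each divisor d:
53^1 ≡ 53 (mod 1147)
53^2 ≡ 515 (mod 1147)
53^3 ≡ 914 (mod 1147)
53^4 ≡ 268 (mod 1147)
53^5 ≡ 440 (mod 1147)
53^6 ≡ 380 (mod 1147)
53^8 ≡ 710 (mod 1147)
53^9 ≡ 926 (mod 1147)
53^10 ≡ 904 (mod 1147)
53^12 ≡ 1025 (mod 1147)
53^15 ≡ 898 (mod 1147)
53^18 ≡ 667 (mod 1147)
53^20 ≡ 552 (mod 1147)
53^24 ≡ 1120 (mod 1147)
53^27 ≡ 556 (mod 1147)
53^30 ≡ 63 (mod 1147)
53^36 ≡ 1000 (mod 1147)
53^40 ≡ 749 (mod 1147)
53^45 ≡ 371 (mod 1147)
53^54 ≡ 593 (mod 1147)
53^60 ≡ 528 (mod 1147)
53^72 ≡ 963 (mod 1147)
53^90 ≡ 1 (mod 1147) ✓
The order of 53 is 90, so the subgroup it generates has 90 elements.
Index = |(Z/1147Z)^×| / |⟨53⟩| = 1080 / 90 = 12.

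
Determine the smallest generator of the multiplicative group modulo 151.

6

φ(151) = 151 − 1 = 150 = 2 · 3 · 5^2.
Test candidates g = 2, 3, … against the prime factors q ∈ {2, 3, 5} of φ(151): g is a generator iff g^(150/q) ≢ 1 for every such q.
g = 2: 2^75 ≡ 1 — hits 1, so not a primitive root.
g = 3: 3^75 ≡ 150; 3^50 ≡ 1 — hits 1, so not a primitive root.
g = 4: 4^75 ≡ 1 — hits 1, so not a primitive root.
g = 5: 5^75 ≡ 1 — hits 1, so not a primitive root.
g = 6: 6^75 ≡ 150; 6^50 ≡ 32; 6^30 ≡ 59 — none is 1, so 6 is a primitive root.
The smallest primitive root modulo 151 is 6.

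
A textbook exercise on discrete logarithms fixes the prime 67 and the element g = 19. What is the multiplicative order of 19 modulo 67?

The order of 19 must divide φ(67) = 67 − 1 = 66 = 2 · 3 · 11.
Divisors of 66: 1, 2, 3, 6, 11, 22, 33, 66.
Check 19^d mod 67 for each divisor in increasing order:
19^1 ≡ 19 (mod 67)
19^2 ≡ 26 (mod 67)
19^3 ≡ 25 (mod 67)
19^6 ≡ 22 (mod 67)
19^11 ≡ 29 (mod 67)
19^22 ≡ 37 (mod 67)
19^33 ≡ 1 (mod 67) ✓
Hence ord(19) = 33.

33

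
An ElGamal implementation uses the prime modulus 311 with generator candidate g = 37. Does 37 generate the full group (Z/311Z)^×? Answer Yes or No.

Yes

φ(311) = 311 − 1 = 310 = 2 · 5 · 31.
An element g generates (Z/311Z)^× iff g^(310/q) ≢ 1 (mod 311) for each prime q ∈ {2, 5, 31}.
37^155 ≡ 310 (mod 311)  [q = 2: ≢ 1 ✓]
37^62 ≡ 216 (mod 311)  [q = 5: ≢ 1 ✓]
37^10 ≡ 265 (mod 311)  [q = 31: ≢ 1 ✓]
None equal 1, so ord_311(37) = 310: 37 is a primitive root.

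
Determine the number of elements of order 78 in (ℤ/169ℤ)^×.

24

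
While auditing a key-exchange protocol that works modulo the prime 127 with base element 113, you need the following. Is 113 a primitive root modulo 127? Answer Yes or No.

No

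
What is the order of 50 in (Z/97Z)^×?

By Lagrange's theorem, ord_97(50) divides φ(97) = 97 − 1 = 96 = 2^5 · 3.
Divisors of 96: 1, 2, 3, 4, 6, 8, 12, 16, 24, 32, 48, 96.
Test each divisor d:
50^1 ≡ 50
50^2 ≡ 75
50^3 ≡ 64
50^4 ≡ 96
50^6 ≡ 22
50^8 ≡ 1
So ord_97(50) = 8.

8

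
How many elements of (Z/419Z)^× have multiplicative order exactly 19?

18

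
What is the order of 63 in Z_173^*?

ord(63) | φ(173) = 173 − 1 = 172 = 2^2 · 43.
Divisors of 172: 1, 2, 4, 43, 86, 172.
Test each divisor d:
63^1 ≡ 63
63^2 ≡ 163
63^4 ≡ 100
63^43 ≡ 80
63^86 ≡ 172
63^172 ≡ 1
The smallest such exponent is 172, so the order of 63 is 172.

172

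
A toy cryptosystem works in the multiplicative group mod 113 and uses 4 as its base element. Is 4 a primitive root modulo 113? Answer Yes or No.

No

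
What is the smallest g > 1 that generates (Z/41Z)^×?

6

φ(41) = 41 − 1 = 40 = 2^3 · 5.
Test candidates g = 2, 3, … against the prime factors q ∈ {2, 5} of φ(41): g is a generator iff g^(40/q) ≢ 1 for every such q.
g = 2: 2^20 ≡ 1 — hits 1, so not a primitive root.
g = 3: 3^20 ≡ 40; 3^8 ≡ 1 — hits 1, so not a primitive root.
g = 4: 4^20 ≡ 1 — hits 1, so not a primitive root.
g = 5: 5^20 ≡ 1 — hits 1, so not a primitive root.
g = 6: 6^20 ≡ 40; 6^8 ≡ 10 — none is 1, so 6 is a primitive root.
The smallest primitive root modulo 41 is 6.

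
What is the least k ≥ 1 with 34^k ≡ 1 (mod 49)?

ord(34) | φ(49) = φ(7^2) = 7·(7−1) = 42 = 2 · 3 · 7.
Divisors of 42: 1, 2, 3, 6, 7, 14, 21, 42.
Evaluate successive powers at the divisors of 42:
34^1 ≡ 34
34^2 ≡ 29
34^3 ≡ 6
34^6 ≡ 36
34^7 ≡ 48
34^14 ≡ 1
The smallest such exponent is 14, so the order of 34 is 14.

14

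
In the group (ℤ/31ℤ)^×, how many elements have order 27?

φ(31) = 31 − 1 = 30 = 2 · 3 · 5.
In a cyclic group of order 30, there are φ(d) elements of order d for each divisor d of 30, and zero for non-divisors.
Here 30 is not a multiple of 27, so there are no elements of order 27.

0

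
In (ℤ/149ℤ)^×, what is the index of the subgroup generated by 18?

1

By Lagrange's theorem, ord_149(18) divides φ(149) = 149 − 1 = 148 = 2^2 · 37.
Divisors of 148: 1, 2, 4, 37, 74, 148.
Test each divisor d:
18^1 ≡ 18
18^2 ≡ 26
18^4 ≡ 80
18^37 ≡ 44
18^74 ≡ 148
18^148 ≡ 1
The order of 18 is 148, so the subgroup it generates has 148 elements.
The index is φ(149) / ord(18) = 148 / 148 = 1.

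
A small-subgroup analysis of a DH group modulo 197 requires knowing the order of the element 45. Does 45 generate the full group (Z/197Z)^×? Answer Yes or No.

φ(197) = 197 − 1 = 196 = 2^2 · 7^2.
45 is a primitive root mod 197 iff 45^(φ(197)/q) ≢ 1 for every prime q | φ(197), i.e. q ∈ {2, 7}.
45^98 ≡ 196 (mod 197)  [q = 2: ≢ 1 ✓]
45^28 ≡ 191 (mod 197)  [q = 7: ≢ 1 ✓]
All checks pass, so 45 has order 196 and is a primitive root modulo 197.

Yes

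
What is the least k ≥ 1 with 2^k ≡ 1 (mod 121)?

The order of 2 must divide φ(121) = φ(11^2) = 11·(11−1) = 110 = 2 · 5 · 11.
Divisors of 110: 1, 2, 5, 10, 11, 22, 55, 110.
Evaluate successive powers at the divisors of 110:
2^1 ≡ 2
2^2 ≡ 4
2^5 ≡ 32
2^10 ≡ 56
2^11 ≡ 112
2^22 ≡ 81
2^55 ≡ 120
2^110 ≡ 1
Hence ord(2) = 110.

110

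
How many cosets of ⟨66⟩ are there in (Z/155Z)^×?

ord(66) | φ(155) = φ(5·31) = (5−1)·(31−1) = 4·30 = 120 = 2^3 · 3 · 5.
Divisors of 120: 1, 2, 3, 4, 5, 6, 8, 10, 12, 15, 20, 24, 30, 40, 60, 120.
Check 66^d mod 155 for each divisor in increasing order:
66^1 ≡ 66
66^2 ≡ 16
66^3 ≡ 126
66^4 ≡ 101
66^5 ≡ 1
The order of 66 is 5, so the subgroup it generates has 5 elements.
[(Z/155Z)^× : ⟨66⟩] = 120/5 = 24.

24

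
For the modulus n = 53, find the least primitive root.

2

φ(53) = 53 − 1 = 52 = 2^2 · 13.
Test candidates g = 2, 3, … against the prime factors q ∈ {2, 13} of φ(53): g is a generator iff g^(52/q) ≢ 1 for every such q.
g = 2: 2^26 ≡ 52; 2^4 ≡ 16 — none is 1, so 2 is a primitive root.
The smallest primitive root modulo 53 is 2.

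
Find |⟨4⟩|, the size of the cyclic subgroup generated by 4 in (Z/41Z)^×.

10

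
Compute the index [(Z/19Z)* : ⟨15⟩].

By Lagrange's theorem, ord_19(15) divides φ(19) = 19 − 1 = 18 = 2 · 3^2.
Divisors of 18: 1, 2, 3, 6, 9, 18.
Check 15^d mod 19 for each divisor in increasing order:
15^1 ≡ 15 (mod 19)
15^2 ≡ 16 (mod 19)
15^3 ≡ 12 (mod 19)
15^6 ≡ 11 (mod 19)
15^9 ≡ 18 (mod 19)
15^18 ≡ 1 (mod 19) ✓
So ord_19(15) = 18, hence |⟨15⟩| = 18.
The index is φ(19) / ord(15) = 18 / 18 = 1.

1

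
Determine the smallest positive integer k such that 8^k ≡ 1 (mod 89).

11

ord(8) | φ(89) = 89 − 1 = 88 = 2^3 · 11.
Divisors of 88: 1, 2, 4, 8, 11, 22, 44, 88.
Test each divisor d:
8^1 ≡ 8 (mod 89)
8^2 ≡ 64 (mod 89)
8^4 ≡ 2 (mod 89)
8^8 ≡ 4 (mod 89)
8^11 ≡ 1 (mod 89) ✓
Hence ord(8) = 11.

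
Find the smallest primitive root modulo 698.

7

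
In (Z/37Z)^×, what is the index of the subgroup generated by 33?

4

By Lagrange's theorem, ord_37(33) divides φ(37) = 37 − 1 = 36 = 2^2 · 3^2.
Divisors of 36: 1, 2, 3, 4, 6, 9, 12, 18, 36.
Compute 33^d (mod 37) for the divisors d until we hit 1:
33^1 ≡ 33 (mod 37)
33^2 ≡ 16 (mod 37)
33^3 ≡ 10 (mod 37)
33^4 ≡ 34 (mod 37)
33^6 ≡ 26 (mod 37)
33^9 ≡ 1 (mod 37) ✓
The order of 33 is 9, so the subgroup it generates has 9 elements.
Index = |(Z/37Z)^×| / |⟨33⟩| = 36 / 9 = 4.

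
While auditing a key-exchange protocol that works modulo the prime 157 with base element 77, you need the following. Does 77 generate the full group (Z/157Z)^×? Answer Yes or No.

Yes

φ(157) = 157 − 1 = 156 = 2^2 · 3 · 13.
Test 77^(156/q) mod 157 for each prime factor q of 156:
77^78 ≡ 156 (mod 157)  [q = 2: ≢ 1 ✓]
77^52 ≡ 12 (mod 157)  [q = 3: ≢ 1 ✓]
77^12 ≡ 67 (mod 157)  [q = 13: ≢ 1 ✓]
All checks pass, so 77 has order 156 and is a primitive root modulo 157.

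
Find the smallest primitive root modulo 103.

5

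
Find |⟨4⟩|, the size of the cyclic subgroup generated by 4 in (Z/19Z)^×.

9

The order of 4 must divide φ(19) = 19 − 1 = 18 = 2 · 3^2.
Divisors of 18: 1, 2, 3, 6, 9, 18.
Check 4^d mod 19 for each divisor in increasing order:
4^1 ≡ 4 (mod 19)
4^2 ≡ 16 (mod 19)
4^3 ≡ 7 (mod 19)
4^6 ≡ 11 (mod 19)
4^9 ≡ 1 (mod 19) ✓
The smallest such exponent is 9, so the order of 4 is 9.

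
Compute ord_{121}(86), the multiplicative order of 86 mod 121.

ord(86) | φ(121) = φ(11^2) = 11·(11−1) = 110 = 2 · 5 · 11.
Divisors of 110: 1, 2, 5, 10, 11, 22, 55, 110.
Evaluate successive powers at the divisors of 110:
86^1 ≡ 86
86^2 ≡ 15
86^5 ≡ 111
86^10 ≡ 100
86^11 ≡ 9
86^22 ≡ 81
86^55 ≡ 1
So ord_121(86) = 55.

55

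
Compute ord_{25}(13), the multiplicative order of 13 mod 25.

20

Since 13 ∈ (Z/25Z)^×, its order divides φ(25) = φ(5^2) = 5·(5−1) = 20 = 2^2 · 5.
Divisors of 20: 1, 2, 4, 5, 10, 20.
Compute 13^d (mod 25) for the divisors d until we hit 1:
13^1 ≡ 13
13^2 ≡ 19
13^4 ≡ 11
13^5 ≡ 18
13^10 ≡ 24
13^20 ≡ 1
So ord_25(13) = 20.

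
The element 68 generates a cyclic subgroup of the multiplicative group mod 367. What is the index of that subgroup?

Since 68 ∈ (Z/367Z)^×, its order divides φ(367) = 367 − 1 = 366 = 2 · 3 · 61.
Divisors of 366: 1, 2, 3, 6, 61, 122, 183, 366.
Compute 68^d (mod 367) for the divisors d until we hit 1:
68^1 ≡ 68
68^2 ≡ 220
68^3 ≡ 280
68^6 ≡ 229
68^61 ≡ 366
68^122 ≡ 1
Thus |⟨68⟩| = ord(68) = 122.
The index is φ(367) / ord(68) = 366 / 122 = 3.

3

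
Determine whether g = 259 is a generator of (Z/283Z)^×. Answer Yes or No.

Yes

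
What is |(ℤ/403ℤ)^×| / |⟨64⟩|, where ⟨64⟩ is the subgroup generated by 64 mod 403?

36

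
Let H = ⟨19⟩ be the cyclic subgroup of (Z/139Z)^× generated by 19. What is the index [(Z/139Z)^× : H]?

1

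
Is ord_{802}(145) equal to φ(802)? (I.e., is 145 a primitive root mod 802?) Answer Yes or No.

φ(802) = φ(2)·φ(401) = 1·400 = 400 = 2^4 · 5^2.
It suffices to check that the order of 145 is not a proper divisor of 400: compute 145^(400/q) for q ∈ {2, 5}.
145^200 ≡ 1 (mod 802)  [q = 2: ≡ 1 ✗]
145^80 ≡ 719 (mod 802)  [q = 5: ≢ 1 ✓]
Since 145^200 ≡ 1, the order of 145 divides 200 < 400, so 145 is not a primitive root.

No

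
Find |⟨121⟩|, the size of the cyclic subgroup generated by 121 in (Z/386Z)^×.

32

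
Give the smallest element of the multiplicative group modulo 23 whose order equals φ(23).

5

φ(23) = 23 − 1 = 22 = 2 · 11.
g is a primitive root iff g^(22/q) ≢ 1 (mod 23) for each prime q ∈ {2, 11}.
g = 2: 2^11 ≡ 1 — hits 1, so not a primitive root.
g = 3: 3^11 ≡ 1 — hits 1, so not a primitive root.
g = 4: 4^11 ≡ 1 — hits 1, so not a primitive root.
g = 5: 5^11 ≡ 22; 5^2 ≡ 2 — none is 1, so 5 is a primitive root.
So 5 is the smallest generator of (Z/23Z)^×.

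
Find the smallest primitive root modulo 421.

2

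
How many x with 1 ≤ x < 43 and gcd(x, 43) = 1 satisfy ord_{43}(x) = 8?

φ(43) = 43 − 1 = 42 = 2 · 3 · 7.
Since (Z/43Z)^× is cyclic of order 42, the number of elements of order d is φ(d) when d | 42 and 0 otherwise.
Since 8 ∤ 42, the count is 0.

0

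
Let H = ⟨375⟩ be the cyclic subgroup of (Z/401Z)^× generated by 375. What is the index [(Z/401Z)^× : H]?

5

Since 375 ∈ (Z/401Z)^×, its order divides φ(401) = 401 − 1 = 400 = 2^4 · 5^2.
Divisors of 400: 1, 2, 4, 5, 8, 10, 16, 20, 25, 40, 50, 80, 100, 200, 400.
Check 375^d mod 401 for each divisor in increasing order:
375^1 ≡ 375
375^2 ≡ 275
375^4 ≡ 237
375^5 ≡ 254
375^8 ≡ 29
375^10 ≡ 356
375^16 ≡ 39
375^20 ≡ 20
375^25 ≡ 268
375^40 ≡ 400
375^50 ≡ 45
375^80 ≡ 1
So ord_401(375) = 80, hence |⟨375⟩| = 80.
[(Z/401Z)^× : ⟨375⟩] = 400/80 = 5.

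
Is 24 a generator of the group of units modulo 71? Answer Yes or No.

φ(71) = 71 − 1 = 70 = 2 · 5 · 7.
Test 24^(70/q) mod 71 for each prime factor q of 70:
24^35 ≡ 1 (mod 71)  [q = 2: ≡ 1 ✗]
24^14 ≡ 25 (mod 71)  [q = 5: ≢ 1 ✓]
24^10 ≡ 37 (mod 71)  [q = 7: ≢ 1 ✓]
24^35 ≡ 1 shows ord(24) | 35, strictly less than φ(71); not a primitive root.

No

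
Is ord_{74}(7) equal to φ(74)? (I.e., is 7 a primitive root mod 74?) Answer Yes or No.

No

φ(74) = φ(2)·φ(37) = 1·36 = 36 = 2^2 · 3^2.
7 is a primitive root mod 74 iff 7^(φ(74)/q) ≢ 1 for every prime q | φ(74), i.e. q ∈ {2, 3}.
7^18 ≡ 1 (mod 74)  [q = 2: ≡ 1 ✗]
7^12 ≡ 47 (mod 74)  [q = 3: ≢ 1 ✓]
The check at q = 2 fails, so 7 generates a proper subgroup.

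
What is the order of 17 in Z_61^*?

The order of 17 must divide φ(61) = 61 − 1 = 60 = 2^2 · 3 · 5.
Divisors of 60: 1, 2, 3, 4, 5, 6, 10, 12, 15, 20, 30, 60.
Check 17^d mod 61 for each divisor in increasing order:
17^1 ≡ 17 (mod 61)
17^2 ≡ 45 (mod 61)
17^3 ≡ 33 (mod 61)
17^4 ≡ 12 (mod 61)
17^5 ≡ 21 (mod 61)
17^6 ≡ 52 (mod 61)
17^10 ≡ 14 (mod 61)
17^12 ≡ 20 (mod 61)
17^15 ≡ 50 (mod 61)
17^20 ≡ 13 (mod 61)
17^30 ≡ 60 (mod 61)
17^60 ≡ 1 (mod 61) ✓
Hence ord(17) = 60.

60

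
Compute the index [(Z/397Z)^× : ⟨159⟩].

1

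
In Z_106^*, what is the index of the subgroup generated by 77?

4

Since 77 ∈ (Z/106Z)^×, its order divides φ(106) = φ(2)·φ(53) = 1·52 = 52 = 2^2 · 13.
Divisors of 52: 1, 2, 4, 13, 26, 52.
Compute 77^d (mod 106) for the divisors d until we hit 1:
77^1 ≡ 77 (mod 106)
77^2 ≡ 99 (mod 106)
77^4 ≡ 49 (mod 106)
77^13 ≡ 1 (mod 106) ✓
So ord_106(77) = 13, hence |⟨77⟩| = 13.
[(Z/106Z)^× : ⟨77⟩] = 52/13 = 4.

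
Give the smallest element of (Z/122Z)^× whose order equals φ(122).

7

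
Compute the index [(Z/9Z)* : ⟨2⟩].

1

By Lagrange's theorem, ord_9(2) divides φ(9) = φ(3^2) = 3·(3−1) = 6 = 2 · 3.
Divisors of 6: 1, 2, 3, 6.
Evaluate successive powers at the divisors of 6:
2^1 ≡ 2 (mod 9)
2^2 ≡ 4 (mod 9)
2^3 ≡ 8 (mod 9)
2^6 ≡ 1 (mod 9) ✓
So ord_9(2) = 6, hence |⟨2⟩| = 6.
The index is φ(9) / ord(2) = 6 / 6 = 1.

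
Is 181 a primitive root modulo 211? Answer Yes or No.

φ(211) = 211 − 1 = 210 = 2 · 3 · 5 · 7.
It suffices to check that the order of 181 is not a proper divisor of 210: compute 181^(210/q) for q ∈ {2, 3, 5, 7}.
181^105 ≡ 210 (mod 211)  [q = 2: ≢ 1 ✓]
181^70 ≡ 14 (mod 211)  [q = 3: ≢ 1 ✓]
181^42 ≡ 107 (mod 211)  [q = 5: ≢ 1 ✓]
181^30 ≡ 171 (mod 211)  [q = 7: ≢ 1 ✓]
All checks pass, so 181 has order 210 and is a primitive root modulo 211.

Yes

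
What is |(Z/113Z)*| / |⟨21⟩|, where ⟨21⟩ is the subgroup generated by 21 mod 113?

The order of 21 must divide φ(113) = 113 − 1 = 112 = 2^4 · 7.
Divisors of 112: 1, 2, 4, 7, 8, 14, 16, 28, 56, 112.
Compute 21^d (mod 113) for the divisors d until we hit 1:
21^1 ≡ 21
21^2 ≡ 102
21^4 ≡ 8
21^7 ≡ 73
21^8 ≡ 64
21^14 ≡ 18
21^16 ≡ 28
21^28 ≡ 98
21^56 ≡ 112
21^112 ≡ 1
So ord_113(21) = 112, hence |⟨21⟩| = 112.
Index = |(Z/113Z)^×| / |⟨21⟩| = 112 / 112 = 1.

1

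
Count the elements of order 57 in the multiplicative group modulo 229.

φ(229) = 229 − 1 = 228 = 2^2 · 3 · 19.
In a cyclic group of order 228, there are φ(d) elements of order d for each divisor d of 228, and zero for non-divisors.
57 = 3 · 19 divides 228, and φ(57) = 36.

36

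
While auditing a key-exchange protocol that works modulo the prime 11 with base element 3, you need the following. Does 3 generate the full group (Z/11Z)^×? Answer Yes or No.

No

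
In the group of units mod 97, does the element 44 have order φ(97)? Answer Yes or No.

No

φ(97) = 97 − 1 = 96 = 2^5 · 3.
44 is a primitive root mod 97 iff 44^(φ(97)/q) ≢ 1 for every prime q | φ(97), i.e. q ∈ {2, 3}.
44^48 ≡ 1 (mod 97)  [q = 2: ≡ 1 ✗]
44^32 ≡ 35 (mod 97)  [q = 3: ≢ 1 ✓]
The check at q = 2 fails, so 44 generates a proper subgroup.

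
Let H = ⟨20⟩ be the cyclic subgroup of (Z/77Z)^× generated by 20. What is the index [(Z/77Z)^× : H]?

Since 20 ∈ (Z/77Z)^×, its order divides φ(77) = φ(7·11) = (7−1)·(11−1) = 6·10 = 60 = 2^2 · 3 · 5.
Divisors of 60: 1, 2, 3, 4, 5, 6, 10, 12, 15, 20, 30, 60.
Test each divisor d:
20^1 ≡ 20
20^2 ≡ 15
20^3 ≡ 69
20^4 ≡ 71
20^5 ≡ 34
20^6 ≡ 64
20^10 ≡ 1
The order of 20 is 10, so the subgroup it generates has 10 elements.
[(Z/77Z)^× : ⟨20⟩] = 60/10 = 6.

6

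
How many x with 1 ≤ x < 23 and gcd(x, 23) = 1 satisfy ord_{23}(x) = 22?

10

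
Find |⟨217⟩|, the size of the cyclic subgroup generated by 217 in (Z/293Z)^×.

292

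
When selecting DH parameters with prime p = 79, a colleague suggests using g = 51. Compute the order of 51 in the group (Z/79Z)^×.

39

The order of 51 must divide φ(79) = 79 − 1 = 78 = 2 · 3 · 13.
Divisors of 78: 1, 2, 3, 6, 13, 26, 39, 78.
Compute 51^d (mod 79) for the divisors d until we hit 1:
51^1 ≡ 51
51^2 ≡ 73
51^3 ≡ 10
51^6 ≡ 21
51^13 ≡ 55
51^26 ≡ 23
51^39 ≡ 1
So ord_79(51) = 39.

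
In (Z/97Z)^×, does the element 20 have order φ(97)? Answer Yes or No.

φ(97) = 97 − 1 = 96 = 2^5 · 3.
Test 20^(96/q) mod 97 for each prime factor q of 96:
20^48 ≡ 96 (mod 97)  [q = 2: ≢ 1 ✓]
20^32 ≡ 1 (mod 97)  [q = 3: ≡ 1 ✗]
Since 20^32 ≡ 1, the order of 20 divides 32 < 96, so 20 is not a primitive root.

No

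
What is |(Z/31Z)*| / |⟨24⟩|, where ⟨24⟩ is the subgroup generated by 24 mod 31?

1

By Lagrange's theorem, ord_31(24) divides φ(31) = 31 − 1 = 30 = 2 · 3 · 5.
Divisors of 30: 1, 2, 3, 5, 6, 10, 15, 30.
Test each divisor d:
24^1 ≡ 24 (mod 31)
24^2 ≡ 18 (mod 31)
24^3 ≡ 29 (mod 31)
24^5 ≡ 26 (mod 31)
24^6 ≡ 4 (mod 31)
24^10 ≡ 25 (mod 31)
24^15 ≡ 30 (mod 31)
24^30 ≡ 1 (mod 31) ✓
Thus |⟨24⟩| = ord(24) = 30.
[(Z/31Z)^× : ⟨24⟩] = 30/30 = 1.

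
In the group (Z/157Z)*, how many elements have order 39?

φ(157) = 157 − 1 = 156 = 2^2 · 3 · 13.
(Z/157Z)^× is cyclic (|G| = 156); a cyclic group of order m has exactly φ(d) elements of each order d | m, and none otherwise.
39 = 3 · 13 divides 156, and φ(39) = 24.

24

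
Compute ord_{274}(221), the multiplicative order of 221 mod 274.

ord(221) | φ(274) = φ(2)·φ(137) = 1·136 = 136 = 2^3 · 17.
Divisors of 136: 1, 2, 4, 8, 17, 34, 68, 136.
Compute 221^d (mod 274) for the divisors d until we hit 1:
221^1 ≡ 221 (mod 274)
221^2 ≡ 69 (mod 274)
221^4 ≡ 103 (mod 274)
221^8 ≡ 197 (mod 274)
221^17 ≡ 41 (mod 274)
221^34 ≡ 37 (mod 274)
221^68 ≡ 273 (mod 274)
221^136 ≡ 1 (mod 274) ✓
So ord_274(221) = 136.

136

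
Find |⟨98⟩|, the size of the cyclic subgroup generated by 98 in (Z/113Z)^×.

4

The order of 98 must divide φ(113) = 113 − 1 = 112 = 2^4 · 7.
Divisors of 112: 1, 2, 4, 7, 8, 14, 16, 28, 56, 112.
Test each divisor d:
98^1 ≡ 98 (mod 113)
98^2 ≡ 112 (mod 113)
98^4 ≡ 1 (mod 113) ✓
Therefore the multiplicative order of 98 modulo 113 is 4.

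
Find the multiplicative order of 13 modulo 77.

10

The order of 13 must divide φ(77) = φ(7·11) = (7−1)·(11−1) = 6·10 = 60 = 2^2 · 3 · 5.
Divisors of 60: 1, 2, 3, 4, 5, 6, 10, 12, 15, 20, 30, 60.
Evaluate successive powers at the divisors of 60:
13^1 ≡ 13 (mod 77)
13^2 ≡ 15 (mod 77)
13^3 ≡ 41 (mod 77)
13^4 ≡ 71 (mod 77)
13^5 ≡ 76 (mod 77)
13^6 ≡ 64 (mod 77)
13^10 ≡ 1 (mod 77) ✓
So ord_77(13) = 10.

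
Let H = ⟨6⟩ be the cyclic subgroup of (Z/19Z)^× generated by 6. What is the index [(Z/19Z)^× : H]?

2

The order of 6 must divide φ(19) = 19 − 1 = 18 = 2 · 3^2.
Divisors of 18: 1, 2, 3, 6, 9, 18.
Check 6^d mod 19 for each divisor in increasing order:
6^1 ≡ 6 (mod 19)
6^2 ≡ 17 (mod 19)
6^3 ≡ 7 (mod 19)
6^6 ≡ 11 (mod 19)
6^9 ≡ 1 (mod 19) ✓
Thus |⟨6⟩| = ord(6) = 9.
Index = |(Z/19Z)^×| / |⟨6⟩| = 18 / 9 = 2.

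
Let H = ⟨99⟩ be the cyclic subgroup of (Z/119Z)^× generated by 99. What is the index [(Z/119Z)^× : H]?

Since 99 ∈ (Z/119Z)^×, its order divides φ(119) = φ(7·17) = (7−1)·(17−1) = 6·16 = 96 = 2^5 · 3.
Divisors of 96: 1, 2, 3, 4, 6, 8, 12, 16, 24, 32, 48, 96.
Check 99^d mod 119 for each divisor in increasing order:
99^1 ≡ 99
99^2 ≡ 43
99^3 ≡ 92
99^4 ≡ 64
99^6 ≡ 15
99^8 ≡ 50
99^12 ≡ 106
99^16 ≡ 1
The order of 99 is 16, so the subgroup it generates has 16 elements.
Index = |(Z/119Z)^×| / |⟨99⟩| = 96 / 16 = 6.

6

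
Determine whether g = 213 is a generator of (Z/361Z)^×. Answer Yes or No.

No

φ(361) = φ(19^2) = 19·(19−1) = 342 = 2 · 3^2 · 19.
It suffices to check that the order of 213 is not a proper divisor of 342: compute 213^(342/q) for q ∈ {2, 3, 19}.
213^171 ≡ 1 (mod 361)  [q = 2: ≡ 1 ✗]
213^114 ≡ 68 (mod 361)  [q = 3: ≢ 1 ✓]
213^18 ≡ 153 (mod 361)  [q = 19: ≢ 1 ✓]
213^171 ≡ 1 shows ord(213) | 171, strictly less than φ(361); not a primitive root.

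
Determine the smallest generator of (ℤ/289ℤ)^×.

3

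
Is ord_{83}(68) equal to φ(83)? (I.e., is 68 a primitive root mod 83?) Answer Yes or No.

φ(83) = 83 − 1 = 82 = 2 · 41.
It suffices to check that the order of 68 is not a proper divisor of 82: compute 68^(82/q) for q ∈ {2, 41}.
68^41 ≡ 1 (mod 83)  [q = 2: ≡ 1 ✗]
68^2 ≡ 59 (mod 83)  [q = 41: ≢ 1 ✓]
68^41 ≡ 1 shows ord(68) | 41, strictly less than φ(83); not a primitive root.

No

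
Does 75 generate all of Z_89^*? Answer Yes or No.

Yes

φ(89) = 89 − 1 = 88 = 2^3 · 11.
An element g generates (Z/89Z)^× iff g^(88/q) ≢ 1 (mod 89) for each prime q ∈ {2, 11}.
75^44 ≡ 88 (mod 89)  [q = 2: ≢ 1 ✓]
75^8 ≡ 45 (mod 89)  [q = 11: ≢ 1 ✓]
None equal 1, so ord_89(75) = 88: 75 is a primitive root.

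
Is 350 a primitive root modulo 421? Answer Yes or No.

Yes

φ(421) = 421 − 1 = 420 = 2^2 · 3 · 5 · 7.
It suffices to check that the order of 350 is not a proper divisor of 420: compute 350^(420/q) for q ∈ {2, 3, 5, 7}.
350^210 ≡ 420 (mod 421)  [q = 2: ≢ 1 ✓]
350^140 ≡ 20 (mod 421)  [q = 3: ≢ 1 ✓]
350^84 ≡ 354 (mod 421)  [q = 5: ≢ 1 ✓]
350^60 ≡ 33 (mod 421)  [q = 7: ≢ 1 ✓]
All checks pass, so 350 has order 420 and is a primitive root modulo 421.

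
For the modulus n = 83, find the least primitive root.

φ(83) = 83 − 1 = 82 = 2 · 41.
Test candidates g = 2, 3, … against the prime factors q ∈ {2, 41} of φ(83): g is a generator iff g^(82/q) ≢ 1 for every such q.
g = 2: 2^41 ≡ 82; 2^2 ≡ 4 — none is 1, so 2 is a primitive root.
So 2 is the smallest generator of (Z/83Z)^×.

2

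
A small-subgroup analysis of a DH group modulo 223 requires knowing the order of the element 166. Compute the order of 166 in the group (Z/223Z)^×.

Since 166 ∈ (Z/223Z)^×, its order divides φ(223) = 223 − 1 = 222 = 2 · 3 · 37.
Divisors of 222: 1, 2, 3, 6, 37, 74, 111, 222.
Compute 166^d (mod 223) for the divisors d until we hit 1:
166^1 ≡ 166
166^2 ≡ 127
166^3 ≡ 120
166^6 ≡ 128
166^37 ≡ 183
166^74 ≡ 39
166^111 ≡ 1
So ord_223(166) = 111.

111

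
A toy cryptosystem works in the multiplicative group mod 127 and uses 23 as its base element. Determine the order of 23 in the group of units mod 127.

126

ord(23) | φ(127) = 127 − 1 = 126 = 2 · 3^2 · 7.
Divisors of 126: 1, 2, 3, 6, 7, 9, 14, 18, 21, 42, 63, 126.
Check 23^d mod 127 for each divisor in increasing order:
23^1 ≡ 23
23^2 ≡ 21
23^3 ≡ 102
23^6 ≡ 117
23^7 ≡ 24
23^9 ≡ 123
23^14 ≡ 68
23^18 ≡ 16
23^21 ≡ 108
23^42 ≡ 107
23^63 ≡ 126
23^126 ≡ 1
Hence ord(23) = 126.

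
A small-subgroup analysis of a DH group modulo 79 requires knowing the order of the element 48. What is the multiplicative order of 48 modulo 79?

78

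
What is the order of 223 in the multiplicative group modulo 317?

79

The order of 223 must divide φ(317) = 317 − 1 = 316 = 2^2 · 79.
Divisors of 316: 1, 2, 4, 79, 158, 316.
Compute 223^d (mod 317) for the divisors d until we hit 1:
223^1 ≡ 223 (mod 317)
223^2 ≡ 277 (mod 317)
223^4 ≡ 15 (mod 317)
223^79 ≡ 1 (mod 317) ✓
Therefore the multiplicative order of 223 modulo 317 is 79.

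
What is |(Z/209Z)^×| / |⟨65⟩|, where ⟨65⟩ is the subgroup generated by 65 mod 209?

Since 65 ∈ (Z/209Z)^×, its order divides φ(209) = φ(11·19) = (11−1)·(19−1) = 10·18 = 180 = 2^2 · 3^2 · 5.
Divisors of 180: 1, 2, 3, 4, 5, 6, 9, 10, 12, 15, 18, 20, 30, 36, 45, 60, 90, 180.
Test each divisor d:
65^1 ≡ 65
65^2 ≡ 45
65^3 ≡ 208
65^4 ≡ 144
65^5 ≡ 164
65^6 ≡ 1
Thus |⟨65⟩| = ord(65) = 6.
The index is φ(209) / ord(65) = 180 / 6 = 30.

30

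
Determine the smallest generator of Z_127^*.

φ(127) = 127 − 1 = 126 = 2 · 3^2 · 7.
Test candidates g = 2, 3, … against the prime factors q ∈ {2, 3, 7} of φ(127): g is a generator iff g^(126/q) ≢ 1 for every such q.
g = 2: 2^63 ≡ 1 — hits 1, so not a primitive root.
g = 3: 3^63 ≡ 126; 3^42 ≡ 107; 3^18 ≡ 4 — none is 1, so 3 is a primitive root.
The smallest primitive root modulo 127 is 3.

3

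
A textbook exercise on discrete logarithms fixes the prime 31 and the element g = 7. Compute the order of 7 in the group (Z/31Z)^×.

15

The order of 7 must divide φ(31) = 31 − 1 = 30 = 2 · 3 · 5.
Divisors of 30: 1, 2, 3, 5, 6, 10, 15, 30.
Check 7^d mod 31 for each divisor in increasing order:
7^1 ≡ 7
7^2 ≡ 18
7^3 ≡ 2
7^5 ≡ 5
7^6 ≡ 4
7^10 ≡ 25
7^15 ≡ 1
The smallest such exponent is 15, so the order of 7 is 15.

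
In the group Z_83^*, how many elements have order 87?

0

φ(83) = 83 − 1 = 82 = 2 · 41.
Since (Z/83Z)^× is cyclic of order 82, the number of elements of order d is φ(d) when d | 82 and 0 otherwise.
Here 82 is not a multiple of 87, so there are no elements of order 87.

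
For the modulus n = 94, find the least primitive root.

5

φ(94) = φ(2)·φ(47) = 1·46 = 46 = 2 · 23.
g is a primitive root iff g^(46/q) ≢ 1 (mod 94) for each prime q ∈ {2, 23}.
g = 2: gcd(2, 94) = 2 > 1, not a unit — skip.
g = 3: 3^23 ≡ 1 — hits 1, so not a primitive root.
g = 4: gcd(4, 94) = 2 > 1, not a unit — skip.
g = 5: 5^23 ≡ 93; 5^2 ≡ 25 — none is 1, so 5 is a primitive root.
Hence the least primitive root of 94 is 5.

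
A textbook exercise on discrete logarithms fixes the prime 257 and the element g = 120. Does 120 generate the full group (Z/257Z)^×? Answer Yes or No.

No

φ(257) = 257 − 1 = 256 = 2^8.
It suffices to check that the order of 120 is not a proper divisor of 256: compute 120^(256/q) for q ∈ {2}.
120^128 ≡ 1 (mod 257)  [q = 2: ≡ 1 ✗]
The check at q = 2 fails, so 120 generates a proper subgroup.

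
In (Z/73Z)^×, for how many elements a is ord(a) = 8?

4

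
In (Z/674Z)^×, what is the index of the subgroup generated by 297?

The order of 297 must divide φ(674) = φ(2)·φ(337) = 1·336 = 336 = 2^4 · 3 · 7.
Divisors of 336: 1, 2, 3, 4, 6, 7, 8, 12, 14, 16, 21, 24, 28, 42, 48, 56, 84, 112, 168, 336.
Test each divisor d:
297^1 ≡ 297 (mod 674)
297^2 ≡ 589 (mod 674)
297^3 ≡ 367 (mod 674)
297^4 ≡ 485 (mod 674)
297^6 ≡ 563 (mod 674)
297^7 ≡ 59 (mod 674)
297^8 ≡ 673 (mod 674)
297^12 ≡ 189 (mod 674)
297^14 ≡ 111 (mod 674)
297^16 ≡ 1 (mod 674) ✓
So ord_674(297) = 16, hence |⟨297⟩| = 16.
[(Z/674Z)^× : ⟨297⟩] = 336/16 = 21.

21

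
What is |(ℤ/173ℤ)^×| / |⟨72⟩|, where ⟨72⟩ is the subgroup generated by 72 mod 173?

1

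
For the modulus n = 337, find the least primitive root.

10

φ(337) = 337 − 1 = 336 = 2^4 · 3 · 7.
Test candidates g = 2, 3, … against the prime factors q ∈ {2, 3, 7} of φ(337): g is a generator iff g^(336/q) ≢ 1 for every such q.
g = 2: 2^168 ≡ 1 — hits 1, so not a primitive root.
g = 3: 3^168 ≡ 1 — hits 1, so not a primitive root.
g = 4: 4^168 ≡ 1 — hits 1, so not a primitive root.
g = 5: 5^168 ≡ 336; 5^112 ≡ 1 — hits 1, so not a primitive root.
g = 6: 6^168 ≡ 1 — hits 1, so not a primitive root.
g = 7: 7^168 ≡ 1 — hits 1, so not a primitive root.
g = 8: 8^168 ≡ 1 — hits 1, so not a primitive root.
g = 9: 9^168 ≡ 1 — hits 1, so not a primitive root.
g = 10: 10^168 ≡ 336; 10^112 ≡ 128; 10^48 ≡ 175 — none is 1, so 10 is a primitive root.
The smallest primitive root modulo 337 is 10.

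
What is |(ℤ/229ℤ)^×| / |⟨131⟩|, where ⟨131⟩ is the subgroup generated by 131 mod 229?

1

ord(131) | φ(229) = 229 − 1 = 228 = 2^2 · 3 · 19.
Divisors of 228: 1, 2, 3, 4, 6, 12, 19, 38, 57, 76, 114, 228.
Evaluate successive powers at the divisors of 228:
131^1 ≡ 131 (mod 229)
131^2 ≡ 215 (mod 229)
131^3 ≡ 227 (mod 229)
131^4 ≡ 196 (mod 229)
131^6 ≡ 4 (mod 229)
131^12 ≡ 16 (mod 229)
131^19 ≡ 140 (mod 229)
131^38 ≡ 135 (mod 229)
131^57 ≡ 122 (mod 229)
131^76 ≡ 134 (mod 229)
131^114 ≡ 228 (mod 229)
131^228 ≡ 1 (mod 229) ✓
Thus |⟨131⟩| = ord(131) = 228.
[(Z/229Z)^× : ⟨131⟩] = 228/228 = 1.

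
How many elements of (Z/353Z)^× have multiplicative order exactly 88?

φ(353) = 353 − 1 = 352 = 2^5 · 11.
(Z/353Z)^× is cyclic (|G| = 352); a cyclic group of order m has exactly φ(d) elements of each order d | m, and none otherwise.
88 = 2^3 · 11 divides 352, and φ(88) = 40.

40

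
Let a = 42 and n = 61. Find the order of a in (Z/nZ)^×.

15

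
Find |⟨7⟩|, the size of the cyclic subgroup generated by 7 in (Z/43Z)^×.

6

The order of 7 must divide φ(43) = 43 − 1 = 42 = 2 · 3 · 7.
Divisors of 42: 1, 2, 3, 6, 7, 14, 21, 42.
Check 7^d mod 43 for each divisor in increasing order:
7^1 ≡ 7 (mod 43)
7^2 ≡ 6 (mod 43)
7^3 ≡ 42 (mod 43)
7^6 ≡ 1 (mod 43) ✓
Therefore the multiplicative order of 7 modulo 43 is 6.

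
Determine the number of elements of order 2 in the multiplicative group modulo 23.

1

φ(23) = 23 − 1 = 22 = 2 · 11.
In a cyclic group of order 22, there are φ(d) elements of order d for each divisor d of 22, and zero for non-divisors.
2 | 22, and φ(2) = 2 − 1 = 1.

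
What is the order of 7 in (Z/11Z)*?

10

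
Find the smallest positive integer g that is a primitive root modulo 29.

φ(29) = 29 − 1 = 28 = 2^2 · 7.
g is a primitive root iff g^(28/q) ≢ 1 (mod 29) for each prime q ∈ {2, 7}.
g = 2: 2^14 ≡ 28; 2^4 ≡ 16 — none is 1, so 2 is a primitive root.
So 2 is the smallest generator of (Z/29Z)^×.

2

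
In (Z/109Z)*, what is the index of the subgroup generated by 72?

1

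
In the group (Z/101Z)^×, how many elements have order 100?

40

φ(101) = 101 − 1 = 100 = 2^2 · 5^2.
In a cyclic group of order 100, there are φ(d) elements of order d for each divisor d of 100, and zero for non-divisors.
100 = 2^2 · 5^2 divides 100, and φ(100) = 40.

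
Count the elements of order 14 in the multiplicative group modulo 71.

6

φ(71) = 71 − 1 = 70 = 2 · 5 · 7.
In a cyclic group of order 70, there are φ(d) elements of order d for each divisor d of 70, and zero for non-divisors.
14 = 2 · 7 divides 70, and φ(14) = 6.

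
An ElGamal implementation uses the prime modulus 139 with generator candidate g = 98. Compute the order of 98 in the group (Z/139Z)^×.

138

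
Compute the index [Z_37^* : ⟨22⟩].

1

By Lagrange's theorem, ord_37(22) divides φ(37) = 37 − 1 = 36 = 2^2 · 3^2.
Divisors of 36: 1, 2, 3, 4, 6, 9, 12, 18, 36.
Compute 22^d (mod 37) for the divisors d until we hit 1:
22^1 ≡ 22
22^2 ≡ 3
22^3 ≡ 29
22^4 ≡ 9
22^6 ≡ 27
22^9 ≡ 6
22^12 ≡ 26
22^18 ≡ 36
22^36 ≡ 1
So ord_37(22) = 36, hence |⟨22⟩| = 36.
The index is φ(37) / ord(22) = 36 / 36 = 1.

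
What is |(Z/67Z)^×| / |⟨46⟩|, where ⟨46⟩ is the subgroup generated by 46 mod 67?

1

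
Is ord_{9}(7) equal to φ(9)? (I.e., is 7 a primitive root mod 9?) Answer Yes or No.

No

φ(9) = φ(3^2) = 3·(3−1) = 6 = 2 · 3.
Test 7^(6/q) mod 9 for each prime factor q of 6:
7^3 ≡ 1 (mod 9)  [q = 2: ≡ 1 ✗]
7^2 ≡ 4 (mod 9)  [q = 3: ≢ 1 ✓]
The check at q = 2 fails, so 7 generates a proper subgroup.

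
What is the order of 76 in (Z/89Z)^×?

88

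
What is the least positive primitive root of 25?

φ(25) = φ(5^2) = 5·(5−1) = 20 = 2^2 · 5.
Test candidates g = 2, 3, … against the prime factors q ∈ {2, 5} of φ(25): g is a generator iff g^(20/q) ≢ 1 for every such q.
g = 2: 2^10 ≡ 24; 2^4 ≡ 16 — none is 1, so 2 is a primitive root.
Hence the least primitive root of 25 is 2.

2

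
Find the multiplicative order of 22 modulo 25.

20

Since 22 ∈ (Z/25Z)^×, its order divides φ(25) = φ(5^2) = 5·(5−1) = 20 = 2^2 · 5.
Divisors of 20: 1, 2, 4, 5, 10, 20.
Test each divisor d:
22^1 ≡ 22 (mod 25)
22^2 ≡ 9 (mod 25)
22^4 ≡ 6 (mod 25)
22^5 ≡ 7 (mod 25)
22^10 ≡ 24 (mod 25)
22^20 ≡ 1 (mod 25) ✓
Therefore the multiplicative order of 22 modulo 25 is 20.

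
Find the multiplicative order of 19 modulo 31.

15

By Lagrange's theorem, ord_31(19) divides φ(31) = 31 − 1 = 30 = 2 · 3 · 5.
Divisors of 30: 1, 2, 3, 5, 6, 10, 15, 30.
Test each divisor d:
19^1 ≡ 19 (mod 31)
19^2 ≡ 20 (mod 31)
19^3 ≡ 8 (mod 31)
19^5 ≡ 5 (mod 31)
19^6 ≡ 2 (mod 31)
19^10 ≡ 25 (mod 31)
19^15 ≡ 1 (mod 31) ✓
So ord_31(19) = 15.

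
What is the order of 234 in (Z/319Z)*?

ord(234) | φ(319) = φ(11·29) = (11−1)·(29−1) = 10·28 = 280 = 2^3 · 5 · 7.
Divisors of 280: 1, 2, 4, 5, 7, 8, 10, 14, 20, 28, 35, 40, 56, 70, 140, 280.
Check 234^d mod 319 for each divisor in increasing order:
234^1 ≡ 234 (mod 319)
234^2 ≡ 207 (mod 319)
234^4 ≡ 103 (mod 319)
234^5 ≡ 177 (mod 319)
234^7 ≡ 273 (mod 319)
234^8 ≡ 82 (mod 319)
234^10 ≡ 67 (mod 319)
234^14 ≡ 202 (mod 319)
234^20 ≡ 23 (mod 319)
234^28 ≡ 291 (mod 319)
234^35 ≡ 12 (mod 319)
234^40 ≡ 210 (mod 319)
234^56 ≡ 146 (mod 319)
234^70 ≡ 144 (mod 319)
234^140 ≡ 1 (mod 319) ✓
Therefore the multiplicative order of 234 modulo 319 is 140.

140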